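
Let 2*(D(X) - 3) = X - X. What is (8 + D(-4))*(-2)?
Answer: -22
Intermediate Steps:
D(X) = 3 (D(X) = 3 + (X - X)/2 = 3 + (½)*0 = 3 + 0 = 3)
(8 + D(-4))*(-2) = (8 + 3)*(-2) = 11*(-2) = -22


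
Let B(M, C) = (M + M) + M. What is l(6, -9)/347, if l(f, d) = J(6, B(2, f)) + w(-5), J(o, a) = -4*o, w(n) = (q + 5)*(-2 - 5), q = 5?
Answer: -94/347 ≈ -0.27089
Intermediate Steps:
w(n) = -70 (w(n) = (5 + 5)*(-2 - 5) = 10*(-7) = -70)
B(M, C) = 3*M (B(M, C) = 2*M + M = 3*M)
l(f, d) = -94 (l(f, d) = -4*6 - 70 = -24 - 70 = -94)
l(6, -9)/347 = -94/347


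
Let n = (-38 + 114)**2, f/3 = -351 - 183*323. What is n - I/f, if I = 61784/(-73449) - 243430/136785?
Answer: 31367778691047893/5430709620990 ≈ 5776.0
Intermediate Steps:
f = -178380 (f = 3*(-351 - 183*323) = 3*(-351 - 59109) = 3*(-59460) = -178380)
I = -159580694/60889221 (I = 61784*(-1/73449) - 243430*1/136785 = -61784/73449 - 4426/2487 = -159580694/60889221 ≈ -2.6208)
n = 5776 (n = 76**2 = 5776)
n - I/f = 5776 - (-159580694)/(60889221*(-178380)) = 5776 - (-159580694)*(-1)/(60889221*178380) = 5776 - 1*79790347/5430709620990 = 5776 - 79790347/5430709620990 = 31367778691047893/5430709620990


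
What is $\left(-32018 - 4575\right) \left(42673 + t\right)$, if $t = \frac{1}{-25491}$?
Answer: $- \frac{39805039935106}{25491} \approx -1.5615 \cdot 10^{9}$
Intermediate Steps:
$t = - \frac{1}{25491} \approx -3.923 \cdot 10^{-5}$
$\left(-32018 - 4575\right) \left(42673 + t\right) = \left(-32018 - 4575\right) \left(42673 - \frac{1}{25491}\right) = \left(-36593\right) \frac{1087777442}{25491} = - \frac{39805039935106}{25491}$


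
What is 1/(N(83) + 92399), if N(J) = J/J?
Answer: 1/92400 ≈ 1.0823e-5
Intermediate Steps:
N(J) = 1
1/(N(83) + 92399) = 1/(1 + 92399) = 1/92400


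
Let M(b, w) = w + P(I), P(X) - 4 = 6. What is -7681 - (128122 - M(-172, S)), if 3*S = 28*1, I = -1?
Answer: -407351/3 ≈ -1.3578e+5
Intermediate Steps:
P(X) = 10 (P(X) = 4 + 6 = 10)
S = 28/3 (S = (28*1)/3 = (⅓)*28 = 28/3 ≈ 9.3333)
M(b, w) = 10 + w (M(b, w) = w + 10 = 10 + w)
-7681 - (128122 - M(-172, S)) = -7681 - (128122 - (10 + 28/3)) = -7681 - (128122 - 1*58/3) = -7681 - (128122 - 58/3) = -7681 - 1*384308/3 = -7681 - 384308/3 = -407351/3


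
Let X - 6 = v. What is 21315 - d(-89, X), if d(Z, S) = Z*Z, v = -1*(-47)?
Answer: 13394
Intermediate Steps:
v = 47
X = 53 (X = 6 + 47 = 53)
d(Z, S) = Z²
21315 - d(-89, X) = 21315 - 1*(-89)² = 21315 - 1*7921 = 21315 - 7921 = 13394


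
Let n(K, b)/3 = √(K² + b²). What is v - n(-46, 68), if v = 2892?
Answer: 2892 - 6*√1685 ≈ 2645.7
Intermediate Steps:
n(K, b) = 3*√(K² + b²)
v - n(-46, 68) = 2892 - 3*√((-46)² + 68²) = 2892 - 3*√(2116 + 4624) = 2892 - 3*√6740 = 2892 - 3*2*√1685 = 2892 - 6*√1685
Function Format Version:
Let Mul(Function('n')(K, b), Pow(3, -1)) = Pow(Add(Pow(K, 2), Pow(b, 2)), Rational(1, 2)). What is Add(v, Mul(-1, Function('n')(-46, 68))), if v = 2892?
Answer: Add(2892, Mul(-6, Pow(1685, Rational(1, 2)))) ≈ 2645.7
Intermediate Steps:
Function('n')(K, b) = Mul(3, Pow(Add(Pow(K, 2), Pow(b, 2)), Rational(1, 2)))
Add(v, Mul(-1, Function('n')(-46, 68))) = Add(2892, Mul(-1, Mul(3, Pow(Add(Pow(-46, 2), Pow(68, 2)), Rational(1, 2))))) = Add(2892, Mul(-1, Mul(3, Pow(Add(2116, 4624), Rational(1, 2))))) = Add(2892, Mul(-1, Mul(3, Pow(6740, Rational(1, 2))))) = Add(2892, Mul(-1, Mul(3, Mul(2, Pow(1685, Rational(1, 2)))))) = Add(2892, Mul(-1, Mul(6, Pow(1685, Rational(1, 2))))) = Add(2892, Mul(-6, Pow(1685, Rational(1, 2))))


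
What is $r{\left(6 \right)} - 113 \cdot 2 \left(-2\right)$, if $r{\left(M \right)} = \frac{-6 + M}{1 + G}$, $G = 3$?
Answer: $452$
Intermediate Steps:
$r{\left(M \right)} = - \frac{3}{2} + \frac{M}{4}$ ($r{\left(M \right)} = \frac{-6 + M}{1 + 3} = \frac{-6 + M}{4} = \left(-6 + M\right) \frac{1}{4} = - \frac{3}{2} + \frac{M}{4}$)
$r{\left(6 \right)} - 113 \cdot 2 \left(-2\right) = \left(- \frac{3}{2} + \frac{1}{4} \cdot 6\right) - 113 \cdot 2 \left(-2\right) = \left(- \frac{3}{2} + \frac{3}{2}\right) - -452 = 0 + 452 = 452$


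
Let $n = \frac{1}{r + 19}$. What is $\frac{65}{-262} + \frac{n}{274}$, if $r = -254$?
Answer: $- \frac{1046403}{4217545} \approx -0.24811$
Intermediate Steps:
$n = - \frac{1}{235}$ ($n = \frac{1}{-254 + 19} = \frac{1}{-235} = - \frac{1}{235} \approx -0.0042553$)
$\frac{65}{-262} + \frac{n}{274} = \frac{65}{-262} - \frac{1}{235 \cdot 274} = 65 \left(- \frac{1}{262}\right) - \frac{1}{64390} = - \frac{65}{262} - \frac{1}{64390} = - \frac{1046403}{4217545}$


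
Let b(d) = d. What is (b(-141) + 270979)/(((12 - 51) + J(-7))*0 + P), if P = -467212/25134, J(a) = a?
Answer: -1701810573/116803 ≈ -14570.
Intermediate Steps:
P = -233606/12567 (P = -467212*1/25134 = -233606/12567 ≈ -18.589)
(b(-141) + 270979)/(((12 - 51) + J(-7))*0 + P) = (-141 + 270979)/(((12 - 51) - 7)*0 - 233606/12567) = 270838/((-39 - 7)*0 - 233606/12567) = 270838/(-46*0 - 233606/12567) = 270838/(0 - 233606/12567) = 270838/(-233606/12567) = 270838*(-12567/233606) = -1701810573/116803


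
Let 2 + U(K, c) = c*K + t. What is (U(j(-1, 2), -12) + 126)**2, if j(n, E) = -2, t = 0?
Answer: 21904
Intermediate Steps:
U(K, c) = -2 + K*c (U(K, c) = -2 + (c*K + 0) = -2 + (K*c + 0) = -2 + K*c)
(U(j(-1, 2), -12) + 126)**2 = ((-2 - 2*(-12)) + 126)**2 = ((-2 + 24) + 126)**2 = (22 + 126)**2 = 148**2 = 21904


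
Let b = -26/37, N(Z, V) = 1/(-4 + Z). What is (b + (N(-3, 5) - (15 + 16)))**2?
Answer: 68029504/67081 ≈ 1014.1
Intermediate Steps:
b = -26/37 (b = -26*1/37 = -26/37 ≈ -0.70270)
(b + (N(-3, 5) - (15 + 16)))**2 = (-26/37 + (1/(-4 - 3) - (15 + 16)))**2 = (-26/37 + (1/(-7) - 1*31))**2 = (-26/37 + (-1/7 - 31))**2 = (-26/37 - 218/7)**2 = (-8248/259)**2 = 68029504/67081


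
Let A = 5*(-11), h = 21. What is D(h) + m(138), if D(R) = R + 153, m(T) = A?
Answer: 119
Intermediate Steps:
A = -55
m(T) = -55
D(R) = 153 + R
D(h) + m(138) = (153 + 21) - 55 = 174 - 55 = 119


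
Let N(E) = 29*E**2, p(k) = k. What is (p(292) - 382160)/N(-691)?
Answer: -381868/13846949 ≈ -0.027578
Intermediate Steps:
(p(292) - 382160)/N(-691) = (292 - 382160)/((29*(-691)**2)) = -381868/(29*477481) = -381868/13846949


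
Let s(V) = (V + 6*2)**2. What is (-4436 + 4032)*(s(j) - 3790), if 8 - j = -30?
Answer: 521160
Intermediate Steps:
j = 38 (j = 8 - 1*(-30) = 8 + 30 = 38)
s(V) = (12 + V)**2 (s(V) = (V + 12)**2 = (12 + V)**2)
(-4436 + 4032)*(s(j) - 3790) = (-4436 + 4032)*((12 + 38)**2 - 3790) = -404*(50**2 - 3790) = -404*(2500 - 3790) = -404*(-1290) = 521160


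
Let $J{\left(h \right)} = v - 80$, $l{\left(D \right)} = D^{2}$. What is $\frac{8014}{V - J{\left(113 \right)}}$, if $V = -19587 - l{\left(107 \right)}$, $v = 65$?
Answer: $- \frac{8014}{31021} \approx -0.25834$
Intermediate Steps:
$V = -31036$ ($V = -19587 - 107^{2} = -19587 - 11449 = -31036$)
$J{\left(h \right)} = -15$ ($J{\left(h \right)} = 65 - 80 = -15$)
$\frac{8014}{V - J{\left(113 \right)}} = \frac{8014}{-31036 - -15} = \frac{8014}{-31036 + 15} = \frac{8014}{-31021} = 8014 \left(- \frac{1}{31021}\right) = - \frac{8014}{31021}$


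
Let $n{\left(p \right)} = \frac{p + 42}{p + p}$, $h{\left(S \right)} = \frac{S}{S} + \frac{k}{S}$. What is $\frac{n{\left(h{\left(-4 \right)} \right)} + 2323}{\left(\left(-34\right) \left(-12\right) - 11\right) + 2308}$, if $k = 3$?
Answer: $\frac{963}{1082} \approx 0.89002$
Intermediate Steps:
$h{\left(S \right)} = 1 + \frac{3}{S}$ ($h{\left(S \right)} = \frac{S}{S} + \frac{3}{S} = 1 + \frac{3}{S}$)
$n{\left(p \right)} = \frac{42 + p}{2 p}$
$\frac{n{\left(h{\left(-4 \right)} \right)} + 2323}{\left(\left(-34\right) \left(-12\right) - 11\right) + 2308} = \frac{\frac{42 + \frac{3 - 4}{-4}}{2 \frac{3 - 4}{-4}} + 2323}{\left(\left(-34\right) \left(-12\right) - 11\right) + 2308} = \frac{\frac{42 - - \frac{1}{4}}{2 \left(\left(- \frac{1}{4}\right) \left(-1\right)\right)} + 2323}{\left(408 - 11\right) + 2308} = \frac{\frac{\frac{1}{\frac{1}{4}} \left(42 + \frac{1}{4}\right)}{2} + 2323}{397 + 2308} = \frac{\frac{1}{2} \cdot 4 \cdot \frac{169}{4} + 2323}{2705} = \left(\frac{169}{2} + 2323\right) \frac{1}{2705} = \frac{4815}{2} \cdot \frac{1}{2705} = \frac{963}{1082}$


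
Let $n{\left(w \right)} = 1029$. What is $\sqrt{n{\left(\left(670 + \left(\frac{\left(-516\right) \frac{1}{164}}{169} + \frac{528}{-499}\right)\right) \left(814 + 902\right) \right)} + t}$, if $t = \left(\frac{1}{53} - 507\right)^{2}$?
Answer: $\frac{\sqrt{724887361}}{53} \approx 508.0$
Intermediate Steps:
$t = \frac{721996900}{2809}$ ($t = \left(\frac{1}{53} - 507\right)^{2} = \left(- \frac{26870}{53}\right)^{2} = \frac{721996900}{2809} \approx 2.5703 \cdot 10^{5}$)
$\sqrt{n{\left(\left(670 + \left(\frac{\left(-516\right) \frac{1}{164}}{169} + \frac{528}{-499}\right)\right) \left(814 + 902\right) \right)} + t} = \sqrt{1029 + \frac{721996900}{2809}} = \sqrt{\frac{724887361}{2809}} = \frac{\sqrt{724887361}}{53}$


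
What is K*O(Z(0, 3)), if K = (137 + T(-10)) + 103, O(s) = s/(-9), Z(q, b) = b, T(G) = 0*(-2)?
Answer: -80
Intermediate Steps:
T(G) = 0
O(s) = -s/9 (O(s) = s*(-⅑) = -s/9)
K = 240 (K = (137 + 0) + 103 = 137 + 103 = 240)
K*O(Z(0, 3)) = 240*(-⅑*3) = 240*(-⅓) = -80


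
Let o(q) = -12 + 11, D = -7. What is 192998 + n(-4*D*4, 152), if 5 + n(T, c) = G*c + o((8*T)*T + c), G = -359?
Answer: 138424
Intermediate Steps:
o(q) = -1
n(T, c) = -6 - 359*c (n(T, c) = -5 + (-359*c - 1) = -5 + (-1 - 359*c) = -6 - 359*c)
192998 + n(-4*D*4, 152) = 192998 + (-6 - 359*152) = 192998 + (-6 - 54568) = 192998 - 54574 = 138424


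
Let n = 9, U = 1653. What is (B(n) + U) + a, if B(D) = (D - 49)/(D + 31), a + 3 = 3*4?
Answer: 1661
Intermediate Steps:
a = 9 (a = -3 + 3*4 = -3 + 12 = 9)
B(D) = (-49 + D)/(31 + D)
(B(n) + U) + a = ((-49 + 9)/(31 + 9) + 1653) + 9 = (-40/40 + 1653) + 9 = ((1/40)*(-40) + 1653) + 9 = (-1 + 1653) + 9 = 1652 + 9 = 1661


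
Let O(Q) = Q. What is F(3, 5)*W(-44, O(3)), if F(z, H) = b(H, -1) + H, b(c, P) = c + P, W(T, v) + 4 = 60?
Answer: 504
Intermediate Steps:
W(T, v) = 56 (W(T, v) = -4 + 60 = 56)
b(c, P) = P + c
F(z, H) = -1 + 2*H (F(z, H) = (-1 + H) + H = -1 + 2*H)
F(3, 5)*W(-44, O(3)) = (-1 + 2*5)*56 = (-1 + 10)*56 = 9*56 = 504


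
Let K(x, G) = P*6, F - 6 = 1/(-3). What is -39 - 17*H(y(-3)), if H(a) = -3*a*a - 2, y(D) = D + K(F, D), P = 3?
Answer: 11470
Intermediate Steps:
F = 17/3 (F = 6 + 1/(-3) = 6 + 1*(-⅓) = 6 - ⅓ = 17/3 ≈ 5.6667)
K(x, G) = 18 (K(x, G) = 3*6 = 18)
y(D) = 18 + D (y(D) = D + 18 = 18 + D)
H(a) = -2 - 3*a² (H(a) = -3*a² - 2 = -2 - 3*a²)
-39 - 17*H(y(-3)) = -39 - 17*(-2 - 3*(18 - 3)²) = -39 - 17*(-2 - 3*15²) = -39 - 17*(-2 - 3*225) = -39 - 17*(-2 - 675) = -39 - 17*(-677) = -39 + 11509 = 11470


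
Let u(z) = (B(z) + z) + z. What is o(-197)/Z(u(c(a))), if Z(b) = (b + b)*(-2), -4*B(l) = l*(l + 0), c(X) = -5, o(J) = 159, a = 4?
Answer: 159/65 ≈ 2.4462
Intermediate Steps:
B(l) = -l²/4 (B(l) = -l*(l + 0)/4 = -l*l/4 = -l²/4)
u(z) = 2*z - z²/4 (u(z) = (-z²/4 + z) + z = (z - z²/4) + z = 2*z - z²/4)
Z(b) = -4*b (Z(b) = (2*b)*(-2) = -4*b)
o(-197)/Z(u(c(a))) = 159/((-(-5)*(8 - 1*(-5)))) = 159/((-(-5)*(8 + 5))) = 159/((-(-5)*13)) = 159/((-4*(-65/4))) = 159/65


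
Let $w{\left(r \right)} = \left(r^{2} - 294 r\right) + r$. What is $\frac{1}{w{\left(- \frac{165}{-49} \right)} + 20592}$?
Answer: $\frac{2401}{47099712} \approx 5.0977 \cdot 10^{-5}$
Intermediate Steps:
$w{\left(r \right)} = r^{2} - 293 r$
$\frac{1}{w{\left(- \frac{165}{-49} \right)} + 20592} = \frac{1}{- \frac{165}{-49} \left(-293 - \frac{165}{-49}\right) + 20592} = \frac{1}{\left(-165\right) \left(- \frac{1}{49}\right) \left(-293 - - \frac{165}{49}\right) + 20592} = \frac{1}{\frac{165 \left(-293 + \frac{165}{49}\right)}{49} + 20592} = \frac{1}{\frac{165}{49} \left(- \frac{14192}{49}\right) + 20592} = \frac{1}{- \frac{2341680}{2401} + 20592} = \frac{1}{\frac{47099712}{2401}} = \frac{2401}{47099712}$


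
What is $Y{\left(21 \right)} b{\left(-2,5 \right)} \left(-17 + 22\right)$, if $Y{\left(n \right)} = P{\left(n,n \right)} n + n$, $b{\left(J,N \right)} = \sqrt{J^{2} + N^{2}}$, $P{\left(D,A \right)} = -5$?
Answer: $- 420 \sqrt{29} \approx -2261.8$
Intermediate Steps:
$Y{\left(n \right)} = - 4 n$ ($Y{\left(n \right)} = - 5 n + n = - 4 n$)
$Y{\left(21 \right)} b{\left(-2,5 \right)} \left(-17 + 22\right) = \left(-4\right) 21 \sqrt{\left(-2\right)^{2} + 5^{2}} \left(-17 + 22\right) = - 84 \sqrt{4 + 25} \cdot 5 = - 84 \sqrt{29} \cdot 5 = - 84 \cdot 5 \sqrt{29} = - 420 \sqrt{29}$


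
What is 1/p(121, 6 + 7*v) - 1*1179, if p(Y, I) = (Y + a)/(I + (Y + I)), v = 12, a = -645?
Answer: -618097/524 ≈ -1179.6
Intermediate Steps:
p(Y, I) = (-645 + Y)/(Y + 2*I) (p(Y, I) = (Y - 645)/(I + (Y + I)) = (-645 + Y)/(I + (I + Y)) = (-645 + Y)/(Y + 2*I))
1/p(121, 6 + 7*v) - 1*1179 = 1/((-645 + 121)/(121 + 2*(6 + 7*12))) - 1*1179 = 1/(-524/(121 + 2*(6 + 84))) - 1179 = 1/(-524/(121 + 2*90)) - 1179 = 1/(-524/(121 + 180)) - 1179 = 1/(-524/301) - 1179 = -301/524 - 1179 = -618097/524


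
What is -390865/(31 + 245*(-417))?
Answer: 390865/102134 ≈ 3.8270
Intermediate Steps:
-390865/(31 + 245*(-417)) = -390865/(31 - 102165) = -390865/(-102134) = -390865*(-1/102134) = 390865/102134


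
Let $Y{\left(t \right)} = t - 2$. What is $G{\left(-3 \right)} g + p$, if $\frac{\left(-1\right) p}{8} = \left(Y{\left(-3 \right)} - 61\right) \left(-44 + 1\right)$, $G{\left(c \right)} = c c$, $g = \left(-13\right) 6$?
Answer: $-23406$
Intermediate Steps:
$Y{\left(t \right)} = -2 + t$
$g = -78$
$G{\left(c \right)} = c^{2}$
$p = -22704$ ($p = - 8 \left(\left(-2 - 3\right) - 61\right) \left(-44 + 1\right) = - 8 \left(-5 - 61\right) \left(-43\right) = - 8 \left(\left(-66\right) \left(-43\right)\right) = \left(-8\right) 2838 = -22704$)
$G{\left(-3 \right)} g + p = \left(-3\right)^{2} \left(-78\right) - 22704 = 9 \left(-78\right) - 22704 = -702 - 22704 = -23406$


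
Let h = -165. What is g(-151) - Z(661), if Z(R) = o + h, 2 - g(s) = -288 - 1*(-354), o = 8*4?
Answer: 69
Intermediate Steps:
o = 32
g(s) = -64 (g(s) = 2 - (-288 - 1*(-354)) = 2 - (-288 + 354) = 2 - 1*66 = 2 - 66 = -64)
Z(R) = -133 (Z(R) = 32 - 165 = -133)
g(-151) - Z(661) = -64 - 1*(-133) = -64 + 133 = 69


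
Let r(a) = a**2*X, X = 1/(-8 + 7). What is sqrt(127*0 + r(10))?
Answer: 10*I ≈ 10.0*I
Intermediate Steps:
X = -1 (X = 1/(-1) = -1)
r(a) = -a**2 (r(a) = a**2*(-1) = -a**2)
sqrt(127*0 + r(10)) = sqrt(127*0 - 1*10**2) = sqrt(0 - 1*100) = sqrt(0 - 100) = sqrt(-100) = 10*I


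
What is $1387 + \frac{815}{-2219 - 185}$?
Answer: $\frac{3333533}{2404} \approx 1386.7$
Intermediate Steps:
$1387 + \frac{815}{-2219 - 185} = 1387 + \frac{815}{-2404} = 1387 + 815 \left(- \frac{1}{2404}\right) = 1387 - \frac{815}{2404} = \frac{3333533}{2404}$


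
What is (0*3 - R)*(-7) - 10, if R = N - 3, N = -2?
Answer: -45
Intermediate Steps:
R = -5 (R = -2 - 3 = -5)
(0*3 - R)*(-7) - 10 = (0*3 - 1*(-5))*(-7) - 10 = (0 + 5)*(-7) - 10 = 5*(-7) - 10 = -35 - 10 = -45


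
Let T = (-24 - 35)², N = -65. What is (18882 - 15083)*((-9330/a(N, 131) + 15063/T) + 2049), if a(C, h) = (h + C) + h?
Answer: 5225926335426/685757 ≈ 7.6207e+6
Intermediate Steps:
T = 3481 (T = (-59)² = 3481)
a(C, h) = C + 2*h (a(C, h) = (C + h) + h = C + 2*h)
(18882 - 15083)*((-9330/a(N, 131) + 15063/T) + 2049) = (18882 - 15083)*((-9330/(-65 + 2*131) + 15063/3481) + 2049) = 3799*((-9330/(-65 + 262) + 15063*(1/3481)) + 2049) = 3799*((-9330/197 + 15063/3481) + 2049) = 3799*(-29510319/685757 + 2049) = 3799*(1375605774/685757) = 5225926335426/685757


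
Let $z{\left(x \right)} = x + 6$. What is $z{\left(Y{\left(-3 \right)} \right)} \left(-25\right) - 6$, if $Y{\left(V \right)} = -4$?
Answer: $-56$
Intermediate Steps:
$z{\left(x \right)} = 6 + x$
$z{\left(Y{\left(-3 \right)} \right)} \left(-25\right) - 6 = \left(6 - 4\right) \left(-25\right) - 6 = 2 \left(-25\right) - 6 = -50 - 6 = -56$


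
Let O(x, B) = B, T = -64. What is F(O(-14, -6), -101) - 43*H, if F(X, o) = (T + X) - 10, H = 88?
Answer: -3864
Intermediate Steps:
F(X, o) = -74 + X (F(X, o) = (-64 + X) - 10 = -74 + X)
F(O(-14, -6), -101) - 43*H = (-74 - 6) - 43*88 = -80 - 1*3784 = -80 - 3784 = -3864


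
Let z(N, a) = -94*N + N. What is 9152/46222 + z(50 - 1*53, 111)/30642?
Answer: 4444417/21459614 ≈ 0.20711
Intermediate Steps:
z(N, a) = -93*N
9152/46222 + z(50 - 1*53, 111)/30642 = 9152/46222 - 93*(50 - 1*53)/30642 = 9152*(1/46222) - 93*(50 - 53)*(1/30642) = 416/2101 - 93*(-3)*(1/30642) = 416/2101 + 279*(1/30642) = 416/2101 + 93/10214 = 4444417/21459614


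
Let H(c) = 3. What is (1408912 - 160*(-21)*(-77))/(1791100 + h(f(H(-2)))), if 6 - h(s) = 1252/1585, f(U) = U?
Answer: 911527160/1419450879 ≈ 0.64217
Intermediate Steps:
h(s) = 8258/1585 (h(s) = 6 - 1252/1585 = 8258/1585)
(1408912 - 160*(-21)*(-77))/(1791100 + h(f(H(-2)))) = (1408912 - 160*(-21)*(-77))/(1791100 + 8258/1585) = (1408912 + 3360*(-77))/(2838901758/1585) = (1408912 - 258720)*(1585/2838901758) = 1150192*(1585/2838901758) = 911527160/1419450879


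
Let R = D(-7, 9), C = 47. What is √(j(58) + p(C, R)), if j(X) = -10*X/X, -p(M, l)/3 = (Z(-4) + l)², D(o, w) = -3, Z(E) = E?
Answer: I*√157 ≈ 12.53*I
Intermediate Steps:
R = -3
p(M, l) = -3*(-4 + l)²
j(X) = -10 (j(X) = -10*1 = -10)
√(j(58) + p(C, R)) = √(-10 - 3*(-4 - 3)²) = √(-10 - 3*(-7)²) = √(-10 - 3*49) = √(-10 - 147) = √(-157) = I*√157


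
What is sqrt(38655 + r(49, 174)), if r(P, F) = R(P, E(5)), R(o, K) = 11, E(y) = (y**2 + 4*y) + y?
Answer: sqrt(38666) ≈ 196.64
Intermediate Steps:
E(y) = y**2 + 5*y
r(P, F) = 11
sqrt(38655 + r(49, 174)) = sqrt(38655 + 11) = sqrt(38666)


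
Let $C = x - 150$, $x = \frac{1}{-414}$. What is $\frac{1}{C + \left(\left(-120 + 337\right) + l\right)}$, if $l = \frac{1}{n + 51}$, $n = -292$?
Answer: $\frac{99774}{6684203} \approx 0.014927$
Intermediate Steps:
$x = - \frac{1}{414} \approx -0.0024155$
$l = - \frac{1}{241}$ ($l = \frac{1}{-292 + 51} = \frac{1}{-241} = - \frac{1}{241} \approx -0.0041494$)
$C = - \frac{62101}{414}$ ($C = - \frac{1}{414} - 150 = - \frac{62101}{414} \approx -150.0$)
$\frac{1}{C + \left(\left(-120 + 337\right) + l\right)} = \frac{1}{- \frac{62101}{414} + \left(\left(-120 + 337\right) - \frac{1}{241}\right)} = \frac{1}{- \frac{62101}{414} + \left(217 - \frac{1}{241}\right)} = \frac{1}{- \frac{62101}{414} + \frac{52296}{241}} = \frac{1}{\frac{6684203}{99774}} = \frac{99774}{6684203}$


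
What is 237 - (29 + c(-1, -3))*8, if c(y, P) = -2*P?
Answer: -43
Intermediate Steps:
237 - (29 + c(-1, -3))*8 = 237 - (29 - 2*(-3))*8 = 237 - (29 + 6)*8 = 237 - 35*8 = 237 - 1*280 = 237 - 280 = -43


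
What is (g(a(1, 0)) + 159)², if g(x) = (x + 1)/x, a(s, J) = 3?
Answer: 231361/9 ≈ 25707.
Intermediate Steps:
g(x) = (1 + x)/x
(g(a(1, 0)) + 159)² = ((1 + 3)/3 + 159)² = ((⅓)*4 + 159)² = (4/3 + 159)² = (481/3)² = 231361/9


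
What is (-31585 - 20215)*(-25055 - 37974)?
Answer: 3264902200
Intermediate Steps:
(-31585 - 20215)*(-25055 - 37974) = -51800*(-63029) = 3264902200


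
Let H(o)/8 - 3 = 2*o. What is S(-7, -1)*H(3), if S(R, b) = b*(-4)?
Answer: 288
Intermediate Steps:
H(o) = 24 + 16*o (H(o) = 24 + 8*(2*o) = 24 + 16*o)
S(R, b) = -4*b
S(-7, -1)*H(3) = (-4*(-1))*(24 + 16*3) = 4*(24 + 48) = 4*72 = 288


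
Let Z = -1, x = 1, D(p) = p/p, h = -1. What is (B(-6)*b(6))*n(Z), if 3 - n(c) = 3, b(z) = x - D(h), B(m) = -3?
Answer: 0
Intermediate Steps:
D(p) = 1
b(z) = 0 (b(z) = 1 - 1*1 = 1 - 1 = 0)
n(c) = 0 (n(c) = 3 - 1*3 = 3 - 3 = 0)
(B(-6)*b(6))*n(Z) = -3*0*0 = 0*0 = 0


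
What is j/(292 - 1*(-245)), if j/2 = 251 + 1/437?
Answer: 219376/234669 ≈ 0.93483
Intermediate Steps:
j = 219376/437 (j = 2*(251 + 1/437) = 2*(109688/437) = 219376/437 ≈ 502.00)
j/(292 - 1*(-245)) = 219376/(437*(292 - 1*(-245))) = 219376/(437*(292 + 245)) = (219376/437)/537 = (219376/437)*(1/537) = 219376/234669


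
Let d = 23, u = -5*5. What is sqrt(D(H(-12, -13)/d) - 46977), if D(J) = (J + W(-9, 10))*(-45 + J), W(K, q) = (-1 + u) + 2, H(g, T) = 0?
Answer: I*sqrt(45897) ≈ 214.24*I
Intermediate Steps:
u = -25
W(K, q) = -24 (W(K, q) = (-1 - 25) + 2 = -26 + 2 = -24)
D(J) = (-45 + J)*(-24 + J) (D(J) = (J - 24)*(-45 + J) = (-24 + J)*(-45 + J) = (-45 + J)*(-24 + J))
sqrt(D(H(-12, -13)/d) - 46977) = sqrt((1080 + (0/23)**2 - 0/23) - 46977) = sqrt((1080 + (0*(1/23))**2 - 0/23) - 46977) = sqrt((1080 + 0**2 - 69*0) - 46977) = sqrt((1080 + 0 + 0) - 46977) = sqrt(1080 - 46977) = sqrt(-45897) = I*sqrt(45897)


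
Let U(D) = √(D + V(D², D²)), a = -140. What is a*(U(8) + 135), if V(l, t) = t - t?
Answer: -18900 - 280*√2 ≈ -19296.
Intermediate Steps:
V(l, t) = 0
U(D) = √D (U(D) = √(D + 0) = √D)
a*(U(8) + 135) = -140*(√8 + 135) = -140*(2*√2 + 135) = -140*(135 + 2*√2) = -18900 - 280*√2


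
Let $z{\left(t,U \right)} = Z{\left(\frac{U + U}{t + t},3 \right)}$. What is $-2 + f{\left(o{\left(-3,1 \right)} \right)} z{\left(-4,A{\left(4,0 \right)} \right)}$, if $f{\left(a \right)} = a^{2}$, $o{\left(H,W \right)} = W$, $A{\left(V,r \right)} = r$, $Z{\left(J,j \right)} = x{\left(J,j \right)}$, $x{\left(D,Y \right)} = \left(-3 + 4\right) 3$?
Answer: $1$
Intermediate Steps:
$x{\left(D,Y \right)} = 3$ ($x{\left(D,Y \right)} = 1 \cdot 3 = 3$)
$Z{\left(J,j \right)} = 3$
$z{\left(t,U \right)} = 3$
$-2 + f{\left(o{\left(-3,1 \right)} \right)} z{\left(-4,A{\left(4,0 \right)} \right)} = -2 + 1^{2} \cdot 3 = -2 + 1 \cdot 3 = -2 + 3 = 1$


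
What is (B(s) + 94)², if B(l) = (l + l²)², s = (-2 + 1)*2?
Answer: 9604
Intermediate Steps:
s = -2 (s = -1*2 = -2)
(B(s) + 94)² = ((-2)²*(1 - 2)² + 94)² = (4*(-1)² + 94)² = (4*1 + 94)² = (4 + 94)² = 98² = 9604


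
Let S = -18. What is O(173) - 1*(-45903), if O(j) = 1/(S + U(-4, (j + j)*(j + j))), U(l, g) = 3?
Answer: 688544/15 ≈ 45903.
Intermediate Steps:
O(j) = -1/15 (O(j) = 1/(-18 + 3) = 1/(-15) = -1/15)
O(173) - 1*(-45903) = -1/15 - 1*(-45903) = -1/15 + 45903 = 688544/15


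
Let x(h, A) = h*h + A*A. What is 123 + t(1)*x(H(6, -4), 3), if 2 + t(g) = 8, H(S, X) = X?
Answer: 273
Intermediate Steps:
x(h, A) = A² + h² (x(h, A) = h² + A² = A² + h²)
t(g) = 6 (t(g) = -2 + 8 = 6)
123 + t(1)*x(H(6, -4), 3) = 123 + 6*(3² + (-4)²) = 123 + 6*(9 + 16) = 123 + 6*25 = 123 + 150 = 273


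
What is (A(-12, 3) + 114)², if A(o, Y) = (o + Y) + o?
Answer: 8649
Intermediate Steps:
A(o, Y) = Y + 2*o (A(o, Y) = (Y + o) + o = Y + 2*o)
(A(-12, 3) + 114)² = ((3 + 2*(-12)) + 114)² = ((3 - 24) + 114)² = (-21 + 114)² = 93² = 8649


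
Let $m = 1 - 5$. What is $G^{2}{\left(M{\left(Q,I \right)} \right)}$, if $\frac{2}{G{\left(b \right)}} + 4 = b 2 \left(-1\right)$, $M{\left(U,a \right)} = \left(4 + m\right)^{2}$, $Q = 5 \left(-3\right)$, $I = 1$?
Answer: $\frac{1}{4} \approx 0.25$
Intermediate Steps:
$m = -4$
$Q = -15$
$M{\left(U,a \right)} = 0$ ($M{\left(U,a \right)} = \left(4 - 4\right)^{2} = 0^{2} = 0$)
$G{\left(b \right)} = \frac{2}{-4 - 2 b}$ ($G{\left(b \right)} = \frac{2}{-4 + b 2 \left(-1\right)} = \frac{2}{-4 + 2 b \left(-1\right)} = \frac{2}{-4 - 2 b}$)
$G^{2}{\left(M{\left(Q,I \right)} \right)} = \left(- \frac{1}{2 + 0}\right)^{2} = \left(- \frac{1}{2}\right)^{2} = \frac{1}{4}$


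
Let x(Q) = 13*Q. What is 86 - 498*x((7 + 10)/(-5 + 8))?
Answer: -36600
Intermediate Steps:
86 - 498*x((7 + 10)/(-5 + 8)) = 86 - 6474*(7 + 10)/(-5 + 8) = 86 - 6474*17/3 = 86 - 498*221/3 = 86 - 36686 = -36600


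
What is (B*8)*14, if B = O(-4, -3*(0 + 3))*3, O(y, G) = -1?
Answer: -336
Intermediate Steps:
B = -3 (B = -1*3 = -3)
(B*8)*14 = -3*8*14 = -24*14 = -336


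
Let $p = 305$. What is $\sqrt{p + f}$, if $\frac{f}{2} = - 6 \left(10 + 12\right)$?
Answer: $\sqrt{41} \approx 6.4031$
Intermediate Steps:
$f = -264$ ($f = 2 \left(- 6 \left(10 + 12\right)\right) = 2 \left(\left(-6\right) 22\right) = 2 \left(-132\right) = -264$)
$\sqrt{p + f} = \sqrt{305 - 264} = \sqrt{41}$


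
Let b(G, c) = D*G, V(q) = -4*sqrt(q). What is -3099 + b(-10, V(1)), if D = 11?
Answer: -3209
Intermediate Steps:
b(G, c) = 11*G
-3099 + b(-10, V(1)) = -3099 + 11*(-10) = -3099 - 110 = -3209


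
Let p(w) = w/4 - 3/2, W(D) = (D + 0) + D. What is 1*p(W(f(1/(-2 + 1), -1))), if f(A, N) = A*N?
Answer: -1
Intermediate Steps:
W(D) = 2*D (W(D) = D + D = 2*D)
p(w) = -3/2 + w/4 (p(w) = w*(¼) - 3*½ = w/4 - 3/2 = -3/2 + w/4)
1*p(W(f(1/(-2 + 1), -1))) = 1*(-3/2 + (2*(-1/(-2 + 1)))/4) = 1*(-3/2 + (2*(-1/(-1)))/4) = 1*(-3/2 + (2*(-1*(-1)))/4) = 1*(-3/2 + (2*1)/4) = 1*(-3/2 + (¼)*2) = 1*(-3/2 + ½) = 1*(-1) = -1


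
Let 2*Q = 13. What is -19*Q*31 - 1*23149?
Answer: -53955/2 ≈ -26978.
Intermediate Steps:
Q = 13/2 (Q = (½)*13 = 13/2 ≈ 6.5000)
-19*Q*31 - 1*23149 = -19*13/2*31 - 1*23149 = -247/2*31 - 23149 = -7657/2 - 23149 = -53955/2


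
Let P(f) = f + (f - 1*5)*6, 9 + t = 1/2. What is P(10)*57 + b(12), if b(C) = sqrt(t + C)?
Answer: 2280 + sqrt(14)/2 ≈ 2281.9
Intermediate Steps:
t = -17/2 (t = -9 + 1/2 = -17/2 ≈ -8.5000)
b(C) = sqrt(-17/2 + C)
P(f) = -30 + 7*f (P(f) = f + (f - 5)*6 = f + (-5 + f)*6 = f + (-30 + 6*f) = -30 + 7*f)
P(10)*57 + b(12) = (-30 + 7*10)*57 + sqrt(-34 + 4*12)/2 = (-30 + 70)*57 + sqrt(-34 + 48)/2 = 40*57 + sqrt(14)/2 = 2280 + sqrt(14)/2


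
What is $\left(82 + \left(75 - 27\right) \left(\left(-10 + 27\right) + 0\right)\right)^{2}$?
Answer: $806404$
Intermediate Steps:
$\left(82 + \left(75 - 27\right) \left(\left(-10 + 27\right) + 0\right)\right)^{2} = \left(82 + 48 \left(17 + 0\right)\right)^{2} = \left(82 + 48 \cdot 17\right)^{2} = \left(82 + 816\right)^{2} = 898^{2} = 806404$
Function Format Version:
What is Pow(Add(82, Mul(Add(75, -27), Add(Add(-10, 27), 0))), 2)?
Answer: 806404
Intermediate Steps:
Pow(Add(82, Mul(Add(75, -27), Add(Add(-10, 27), 0))), 2) = Pow(Add(82, Mul(48, Add(17, 0))), 2) = Pow(Add(82, Mul(48, 17)), 2) = Pow(Add(82, 816), 2) = Pow(898, 2) = 806404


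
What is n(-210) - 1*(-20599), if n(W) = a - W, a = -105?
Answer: 20704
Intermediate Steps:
n(W) = -105 - W
n(-210) - 1*(-20599) = (-105 - 1*(-210)) - 1*(-20599) = (-105 + 210) + 20599 = 105 + 20599 = 20704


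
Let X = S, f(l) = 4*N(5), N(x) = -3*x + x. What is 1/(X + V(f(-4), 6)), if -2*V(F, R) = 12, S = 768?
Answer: 1/762 ≈ 0.0013123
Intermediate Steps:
N(x) = -2*x
f(l) = -40 (f(l) = 4*(-2*5) = 4*(-10) = -40)
X = 768
V(F, R) = -6 (V(F, R) = -½*12 = -6)
1/(X + V(f(-4), 6)) = 1/(768 - 6) = 1/762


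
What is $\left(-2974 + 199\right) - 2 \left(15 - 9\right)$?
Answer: $-2787$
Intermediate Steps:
$\left(-2974 + 199\right) - 2 \left(15 - 9\right) = -2775 - 12 = -2787$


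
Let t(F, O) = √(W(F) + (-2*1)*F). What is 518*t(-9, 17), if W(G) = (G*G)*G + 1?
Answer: 518*I*√710 ≈ 13803.0*I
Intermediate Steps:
W(G) = 1 + G³ (W(G) = G²*G + 1 = G³ + 1 = 1 + G³)
t(F, O) = √(1 + F³ - 2*F) (t(F, O) = √((1 + F³) + (-2*1)*F) = √((1 + F³) - 2*F) = √(1 + F³ - 2*F))
518*t(-9, 17) = 518*√(1 + (-9)³ - 2*(-9)) = 518*√(1 - 729 + 18) = 518*√(-710) = 518*(I*√710) = 518*I*√710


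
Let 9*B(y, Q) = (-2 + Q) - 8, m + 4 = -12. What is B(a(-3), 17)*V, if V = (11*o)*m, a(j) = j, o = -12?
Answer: 4928/3 ≈ 1642.7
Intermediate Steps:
m = -16 (m = -4 - 12 = -16)
B(y, Q) = -10/9 + Q/9 (B(y, Q) = ((-2 + Q) - 8)/9 = (-10 + Q)/9 = -10/9 + Q/9)
V = 2112 (V = (11*(-12))*(-16) = -132*(-16) = 2112)
B(a(-3), 17)*V = (-10/9 + (⅑)*17)*2112 = (-10/9 + 17/9)*2112 = (7/9)*2112 = 4928/3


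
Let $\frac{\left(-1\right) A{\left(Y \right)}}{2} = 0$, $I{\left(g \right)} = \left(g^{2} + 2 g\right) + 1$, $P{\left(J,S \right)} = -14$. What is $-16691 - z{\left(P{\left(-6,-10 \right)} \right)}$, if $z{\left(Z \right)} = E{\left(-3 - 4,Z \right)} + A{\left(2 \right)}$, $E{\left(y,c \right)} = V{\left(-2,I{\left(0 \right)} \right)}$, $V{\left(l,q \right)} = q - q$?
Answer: $-16691$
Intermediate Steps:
$I{\left(g \right)} = 1 + g^{2} + 2 g$
$A{\left(Y \right)} = 0$ ($A{\left(Y \right)} = \left(-2\right) 0 = 0$)
$V{\left(l,q \right)} = 0$
$E{\left(y,c \right)} = 0$
$z{\left(Z \right)} = 0$ ($z{\left(Z \right)} = 0 + 0 = 0$)
$-16691 - z{\left(P{\left(-6,-10 \right)} \right)} = -16691 - 0 = -16691 + 0 = -16691$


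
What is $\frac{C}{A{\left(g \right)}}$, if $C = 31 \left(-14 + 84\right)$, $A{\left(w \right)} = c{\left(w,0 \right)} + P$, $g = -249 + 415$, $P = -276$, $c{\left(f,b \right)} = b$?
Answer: $- \frac{1085}{138} \approx -7.8623$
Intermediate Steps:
$g = 166$
$A{\left(w \right)} = -276$ ($A{\left(w \right)} = 0 - 276 = -276$)
$C = 2170$ ($C = 31 \cdot 70 = 2170$)
$\frac{C}{A{\left(g \right)}} = \frac{2170}{-276} = 2170 \left(- \frac{1}{276}\right) = - \frac{1085}{138}$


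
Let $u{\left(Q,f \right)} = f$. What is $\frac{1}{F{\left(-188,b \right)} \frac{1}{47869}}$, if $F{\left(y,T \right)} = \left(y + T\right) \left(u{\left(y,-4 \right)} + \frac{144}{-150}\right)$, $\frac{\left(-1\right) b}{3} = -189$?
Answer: $- \frac{1196725}{46996} \approx -25.464$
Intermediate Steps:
$b = 567$ ($b = \left(-3\right) \left(-189\right) = 567$)
$F{\left(y,T \right)} = - \frac{124 T}{25} - \frac{124 y}{25}$ ($F{\left(y,T \right)} = \left(y + T\right) \left(-4 + \frac{144}{-150}\right) = \left(T + y\right) \left(-4 + 144 \left(- \frac{1}{150}\right)\right) = \left(T + y\right) \left(-4 - \frac{24}{25}\right) = \left(T + y\right) \left(- \frac{124}{25}\right) = - \frac{124 T}{25} - \frac{124 y}{25}$)
$\frac{1}{F{\left(-188,b \right)} \frac{1}{47869}} = \frac{1}{\left(\left(- \frac{124}{25}\right) 567 - - \frac{23312}{25}\right) \frac{1}{47869}} = \frac{1}{\left(- \frac{70308}{25} + \frac{23312}{25}\right) \frac{1}{47869}} = \frac{1}{\left(- \frac{46996}{25}\right) \frac{1}{47869}} = \frac{1}{- \frac{46996}{1196725}} = - \frac{1196725}{46996}$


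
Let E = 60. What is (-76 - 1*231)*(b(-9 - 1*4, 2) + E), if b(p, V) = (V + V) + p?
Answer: -15657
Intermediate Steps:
b(p, V) = p + 2*V (b(p, V) = 2*V + p = p + 2*V)
(-76 - 1*231)*(b(-9 - 1*4, 2) + E) = (-76 - 1*231)*(((-9 - 1*4) + 2*2) + 60) = (-76 - 231)*(((-9 - 4) + 4) + 60) = -307*((-13 + 4) + 60) = -307*(-9 + 60) = -307*51 = -15657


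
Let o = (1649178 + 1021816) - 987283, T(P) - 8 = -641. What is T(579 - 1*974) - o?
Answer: -1684344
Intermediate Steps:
T(P) = -633 (T(P) = 8 - 641 = -633)
o = 1683711 (o = 2670994 - 987283 = 1683711)
T(579 - 1*974) - o = -633 - 1*1683711 = -633 - 1683711 = -1684344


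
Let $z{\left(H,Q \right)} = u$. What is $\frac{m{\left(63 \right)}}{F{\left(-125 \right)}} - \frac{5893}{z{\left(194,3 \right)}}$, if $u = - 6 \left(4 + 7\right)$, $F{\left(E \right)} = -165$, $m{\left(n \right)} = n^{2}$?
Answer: $\frac{1957}{30} \approx 65.233$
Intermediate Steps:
$u = -66$ ($u = \left(-6\right) 11 = -66$)
$z{\left(H,Q \right)} = -66$
$\frac{m{\left(63 \right)}}{F{\left(-125 \right)}} - \frac{5893}{z{\left(194,3 \right)}} = \frac{63^{2}}{-165} - \frac{5893}{-66} = 3969 \left(- \frac{1}{165}\right) - - \frac{5893}{66} = - \frac{1323}{55} + \frac{5893}{66} = \frac{1957}{30}$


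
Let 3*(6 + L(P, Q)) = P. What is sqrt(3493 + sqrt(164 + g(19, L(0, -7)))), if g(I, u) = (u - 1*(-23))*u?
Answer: sqrt(3493 + sqrt(62)) ≈ 59.168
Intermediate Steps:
L(P, Q) = -6 + P/3
g(I, u) = u*(23 + u) (g(I, u) = (u + 23)*u = (23 + u)*u = u*(23 + u))
sqrt(3493 + sqrt(164 + g(19, L(0, -7)))) = sqrt(3493 + sqrt(164 + (-6 + (1/3)*0)*(23 + (-6 + (1/3)*0)))) = sqrt(3493 + sqrt(164 + (-6 + 0)*(23 + (-6 + 0)))) = sqrt(3493 + sqrt(164 - 6*(23 - 6))) = sqrt(3493 + sqrt(164 - 6*17)) = sqrt(3493 + sqrt(164 - 102)) = sqrt(3493 + sqrt(62))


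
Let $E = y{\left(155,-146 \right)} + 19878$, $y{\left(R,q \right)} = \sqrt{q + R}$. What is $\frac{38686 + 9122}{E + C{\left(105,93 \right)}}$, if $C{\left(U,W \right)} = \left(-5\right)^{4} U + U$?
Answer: $\frac{15936}{28537} \approx 0.55843$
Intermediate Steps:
$y{\left(R,q \right)} = \sqrt{R + q}$
$C{\left(U,W \right)} = 626 U$ ($C{\left(U,W \right)} = 625 U + U = 626 U$)
$E = 19881$ ($E = \sqrt{155 - 146} + 19878 = \sqrt{9} + 19878 = 3 + 19878 = 19881$)
$\frac{38686 + 9122}{E + C{\left(105,93 \right)}} = \frac{38686 + 9122}{19881 + 626 \cdot 105} = \frac{47808}{19881 + 65730} = \frac{47808}{85611} = 47808 \cdot \frac{1}{85611} = \frac{15936}{28537}$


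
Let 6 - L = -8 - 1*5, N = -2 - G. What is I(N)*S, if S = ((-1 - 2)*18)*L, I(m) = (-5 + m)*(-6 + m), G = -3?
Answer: -20520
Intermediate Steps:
N = 1 (N = -2 - 1*(-3) = -2 + 3 = 1)
I(m) = (-6 + m)*(-5 + m)
L = 19 (L = 6 - (-8 - 1*5) = 6 - (-8 - 5) = 6 - 1*(-13) = 6 + 13 = 19)
S = -1026 (S = ((-1 - 2)*18)*19 = -3*18*19 = -54*19 = -1026)
I(N)*S = (30 + 1² - 11*1)*(-1026) = (30 + 1 - 11)*(-1026) = 20*(-1026) = -20520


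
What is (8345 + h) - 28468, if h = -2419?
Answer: -22542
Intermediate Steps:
(8345 + h) - 28468 = (8345 - 2419) - 28468 = 5926 - 28468 = -22542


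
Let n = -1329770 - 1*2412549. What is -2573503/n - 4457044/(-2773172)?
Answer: 5954111726638/2594523566467 ≈ 2.2949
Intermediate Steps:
n = -3742319 (n = -1329770 - 2412549 = -3742319)
-2573503/n - 4457044/(-2773172) = -2573503/(-3742319) - 4457044/(-2773172) = -2573503*(-1/3742319) - 4457044*(-1/2773172) = 2573503/3742319 + 1114261/693293 = 5954111726638/2594523566467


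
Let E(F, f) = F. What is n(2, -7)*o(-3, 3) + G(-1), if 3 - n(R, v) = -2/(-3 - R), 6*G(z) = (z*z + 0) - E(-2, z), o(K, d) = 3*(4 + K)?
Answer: 83/10 ≈ 8.3000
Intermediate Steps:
o(K, d) = 12 + 3*K
G(z) = 1/3 + z**2/6 (G(z) = ((z*z + 0) - 1*(-2))/6 = ((z**2 + 0) + 2)/6 = (z**2 + 2)/6 = (2 + z**2)/6 = 1/3 + z**2/6)
n(R, v) = 3 + 2/(-3 - R) (n(R, v) = 3 - (-2)/(-3 - R) = 3 + 2/(-3 - R))
n(2, -7)*o(-3, 3) + G(-1) = ((7 + 3*2)/(3 + 2))*(12 + 3*(-3)) + (1/3 + (1/6)*(-1)**2) = ((7 + 6)/5)*(12 - 9) + (1/3 + (1/6)*1) = ((1/5)*13)*3 + (1/3 + 1/6) = (13/5)*3 + 1/2 = 39/5 + 1/2 = 83/10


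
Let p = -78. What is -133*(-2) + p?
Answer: 188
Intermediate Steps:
-133*(-2) + p = -133*(-2) - 78 = 266 - 78 = 188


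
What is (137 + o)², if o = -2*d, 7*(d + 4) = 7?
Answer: 20449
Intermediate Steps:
d = -3 (d = -4 + (⅐)*7 = -4 + 1 = -3)
o = 6 (o = -2*(-3) = 6)
(137 + o)² = (137 + 6)² = 143² = 20449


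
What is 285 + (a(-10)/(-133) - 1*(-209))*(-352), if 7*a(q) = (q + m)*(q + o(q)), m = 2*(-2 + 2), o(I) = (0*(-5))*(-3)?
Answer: -68191273/931 ≈ -73245.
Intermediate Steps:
o(I) = 0 (o(I) = 0*(-3) = 0)
m = 0 (m = 2*0 = 0)
a(q) = q²/7 (a(q) = ((q + 0)*(q + 0))/7 = (q*q)/7 = q²/7)
285 + (a(-10)/(-133) - 1*(-209))*(-352) = 285 + (((⅐)*(-10)²)/(-133) - 1*(-209))*(-352) = 285 + (((⅐)*100)*(-1/133) + 209)*(-352) = 285 + ((100/7)*(-1/133) + 209)*(-352) = 285 + (-100/931 + 209)*(-352) = 285 + (194479/931)*(-352) = 285 - 68456608/931 = -68191273/931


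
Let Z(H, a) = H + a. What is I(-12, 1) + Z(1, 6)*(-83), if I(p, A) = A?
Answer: -580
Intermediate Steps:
I(-12, 1) + Z(1, 6)*(-83) = 1 + (1 + 6)*(-83) = 1 + 7*(-83) = 1 - 581 = -580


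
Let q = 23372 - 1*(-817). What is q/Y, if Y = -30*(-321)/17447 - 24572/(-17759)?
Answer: 7494750552597/599726854 ≈ 12497.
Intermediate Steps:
Y = 599726854/309841273 (Y = 9630*(1/17447) - 24572*(-1/17759) = 9630/17447 + 24572/17759 = 599726854/309841273 ≈ 1.9356)
q = 24189 (q = 23372 + 817 = 24189)
q/Y = 24189/(599726854/309841273) = 24189*(309841273/599726854) = 7494750552597/599726854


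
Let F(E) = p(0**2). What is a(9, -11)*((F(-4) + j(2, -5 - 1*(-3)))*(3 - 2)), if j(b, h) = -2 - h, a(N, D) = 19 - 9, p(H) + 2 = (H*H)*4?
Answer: -20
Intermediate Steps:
p(H) = -2 + 4*H**2 (p(H) = -2 + (H*H)*4 = -2 + H**2*4 = -2 + 4*H**2)
a(N, D) = 10
F(E) = -2 (F(E) = -2 + 4*(0**2)**2 = -2 + 4*0**2 = -2 + 4*0 = -2 + 0 = -2)
a(9, -11)*((F(-4) + j(2, -5 - 1*(-3)))*(3 - 2)) = 10*((-2 + (-2 - (-5 - 1*(-3))))*(3 - 2)) = 10*((-2 + (-2 - (-5 + 3)))*1) = 10*((-2 + (-2 - 1*(-2)))*1) = 10*((-2 + (-2 + 2))*1) = 10*((-2 + 0)*1) = 10*(-2*1) = 10*(-2) = -20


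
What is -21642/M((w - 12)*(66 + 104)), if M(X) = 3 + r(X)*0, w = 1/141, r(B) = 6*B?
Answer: -7214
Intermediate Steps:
w = 1/141 ≈ 0.0070922
M(X) = 3 (M(X) = 3 + (6*X)*0 = 3 + 0 = 3)
-21642/M((w - 12)*(66 + 104)) = -21642/3 = -21642*⅓ = -7214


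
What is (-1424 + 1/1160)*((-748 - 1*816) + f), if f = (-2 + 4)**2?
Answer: 64421721/29 ≈ 2.2214e+6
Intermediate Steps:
f = 4 (f = 2**2 = 4)
(-1424 + 1/1160)*((-748 - 1*816) + f) = (-1424 + 1/1160)*((-748 - 1*816) + 4) = (-1424 + 1/1160)*((-748 - 816) + 4) = -1651839*(-1564 + 4)/1160 = -1651839/1160*(-1560) = 64421721/29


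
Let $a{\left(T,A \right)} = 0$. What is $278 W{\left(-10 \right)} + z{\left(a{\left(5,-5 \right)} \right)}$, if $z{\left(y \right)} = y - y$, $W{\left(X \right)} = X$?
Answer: $-2780$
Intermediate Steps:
$z{\left(y \right)} = 0$
$278 W{\left(-10 \right)} + z{\left(a{\left(5,-5 \right)} \right)} = 278 \left(-10\right) + 0 = -2780 + 0 = -2780$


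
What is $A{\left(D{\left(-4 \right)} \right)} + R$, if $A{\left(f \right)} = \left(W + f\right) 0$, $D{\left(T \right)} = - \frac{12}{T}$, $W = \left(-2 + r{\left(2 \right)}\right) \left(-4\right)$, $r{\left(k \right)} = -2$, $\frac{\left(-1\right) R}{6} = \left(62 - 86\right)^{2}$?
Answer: $-3456$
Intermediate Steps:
$R = -3456$ ($R = - 6 \left(62 - 86\right)^{2} = - 6 \left(-24\right)^{2} = \left(-6\right) 576 = -3456$)
$W = 16$ ($W = \left(-2 - 2\right) \left(-4\right) = \left(-4\right) \left(-4\right) = 16$)
$A{\left(f \right)} = 0$ ($A{\left(f \right)} = \left(16 + f\right) 0 = 0$)
$A{\left(D{\left(-4 \right)} \right)} + R = 0 - 3456 = -3456$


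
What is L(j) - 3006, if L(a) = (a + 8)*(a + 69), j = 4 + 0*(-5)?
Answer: -2130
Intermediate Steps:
j = 4 (j = 4 + 0 = 4)
L(a) = (8 + a)*(69 + a)
L(j) - 3006 = (552 + 4**2 + 77*4) - 3006 = (552 + 16 + 308) - 3006 = 876 - 3006 = -2130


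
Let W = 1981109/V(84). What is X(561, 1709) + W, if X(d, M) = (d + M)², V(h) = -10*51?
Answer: 2625997891/510 ≈ 5.1490e+6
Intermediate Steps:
V(h) = -510
X(d, M) = (M + d)²
W = -1981109/510 (W = 1981109/(-510) = 1981109*(-1/510) = -1981109/510 ≈ -3884.5)
X(561, 1709) + W = (1709 + 561)² - 1981109/510 = 2270² - 1981109/510 = 5152900 - 1981109/510 = 2625997891/510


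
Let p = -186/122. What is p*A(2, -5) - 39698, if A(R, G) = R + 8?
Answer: -2422508/61 ≈ -39713.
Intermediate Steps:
p = -93/61 (p = -186*1/122 = -93/61 ≈ -1.5246)
A(R, G) = 8 + R
p*A(2, -5) - 39698 = -93*(8 + 2)/61 - 39698 = -93/61*10 - 39698 = -930/61 - 39698 = -2422508/61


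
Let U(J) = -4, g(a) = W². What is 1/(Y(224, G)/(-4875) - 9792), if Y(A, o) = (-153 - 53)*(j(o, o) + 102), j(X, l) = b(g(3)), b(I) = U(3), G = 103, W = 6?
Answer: -4875/47715812 ≈ -0.00010217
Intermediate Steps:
g(a) = 36 (g(a) = 6² = 36)
b(I) = -4
j(X, l) = -4
Y(A, o) = -20188 (Y(A, o) = (-153 - 53)*(-4 + 102) = -206*98 = -20188)
1/(Y(224, G)/(-4875) - 9792) = 1/(-20188/(-4875) - 9792) = 1/(-20188*(-1/4875) - 9792) = 1/(20188/4875 - 9792) = 1/(-47715812/4875) = -4875/47715812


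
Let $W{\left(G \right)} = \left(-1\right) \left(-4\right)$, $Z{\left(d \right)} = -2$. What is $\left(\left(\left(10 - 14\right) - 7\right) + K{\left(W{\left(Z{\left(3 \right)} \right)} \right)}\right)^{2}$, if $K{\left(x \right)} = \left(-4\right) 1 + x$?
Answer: $121$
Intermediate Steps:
$W{\left(G \right)} = 4$
$K{\left(x \right)} = -4 + x$
$\left(\left(\left(10 - 14\right) - 7\right) + K{\left(W{\left(Z{\left(3 \right)} \right)} \right)}\right)^{2} = \left(\left(\left(10 - 14\right) - 7\right) + \left(-4 + 4\right)\right)^{2} = \left(\left(-4 - 7\right) + 0\right)^{2} = \left(-11 + 0\right)^{2} = \left(-11\right)^{2} = 121$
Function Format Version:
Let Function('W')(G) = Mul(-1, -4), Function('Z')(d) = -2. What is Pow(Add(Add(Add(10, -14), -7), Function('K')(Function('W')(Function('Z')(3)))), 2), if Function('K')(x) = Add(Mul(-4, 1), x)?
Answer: 121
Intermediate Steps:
Function('W')(G) = 4
Function('K')(x) = Add(-4, x)
Pow(Add(Add(Add(10, -14), -7), Function('K')(Function('W')(Function('Z')(3)))), 2) = Pow(Add(Add(Add(10, -14), -7), Add(-4, 4)), 2) = Pow(Add(Add(-4, -7), 0), 2) = Pow(Add(-11, 0), 2) = Pow(-11, 2) = 121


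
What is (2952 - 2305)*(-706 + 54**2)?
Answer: 1429870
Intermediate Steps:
(2952 - 2305)*(-706 + 54**2) = 647*(-706 + 2916) = 647*2210 = 1429870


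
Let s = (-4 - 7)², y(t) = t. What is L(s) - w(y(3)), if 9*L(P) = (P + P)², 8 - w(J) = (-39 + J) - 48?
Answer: 57736/9 ≈ 6415.1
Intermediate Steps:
w(J) = 95 - J (w(J) = 8 - ((-39 + J) - 48) = 8 - (-87 + J) = 8 + (87 - J) = 95 - J)
s = 121 (s = (-11)² = 121)
L(P) = 4*P²/9 (L(P) = (P + P)²/9 = (2*P)²/9 = (4*P²)/9 = 4*P²/9)
L(s) - w(y(3)) = (4/9)*121² - (95 - 1*3) = (4/9)*14641 - (95 - 3) = 58564/9 - 1*92 = 58564/9 - 92 = 57736/9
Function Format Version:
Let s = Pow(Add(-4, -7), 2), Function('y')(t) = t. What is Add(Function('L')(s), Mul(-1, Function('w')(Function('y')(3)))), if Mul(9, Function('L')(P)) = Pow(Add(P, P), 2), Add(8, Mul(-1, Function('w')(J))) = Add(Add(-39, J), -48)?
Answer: Rational(57736, 9) ≈ 6415.1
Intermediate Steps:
Function('w')(J) = Add(95, Mul(-1, J)) (Function('w')(J) = Add(8, Mul(-1, Add(Add(-39, J), -48))) = Add(8, Mul(-1, Add(-87, J))) = Add(8, Add(87, Mul(-1, J))) = Add(95, Mul(-1, J)))
s = 121 (s = Pow(-11, 2) = 121)
Function('L')(P) = Mul(Rational(4, 9), Pow(P, 2)) (Function('L')(P) = Mul(Rational(1, 9), Pow(Add(P, P), 2)) = Mul(Rational(1, 9), Pow(Mul(2, P), 2)) = Mul(Rational(1, 9), Mul(4, Pow(P, 2))) = Mul(Rational(4, 9), Pow(P, 2)))
Add(Function('L')(s), Mul(-1, Function('w')(Function('y')(3)))) = Add(Mul(Rational(4, 9), Pow(121, 2)), Mul(-1, Add(95, Mul(-1, 3)))) = Add(Mul(Rational(4, 9), 14641), Mul(-1, Add(95, -3))) = Add(Rational(58564, 9), Mul(-1, 92)) = Add(Rational(58564, 9), -92) = Rational(57736, 9)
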